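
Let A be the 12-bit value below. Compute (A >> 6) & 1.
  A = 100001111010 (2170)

Bit 6 is the 7th from the right.
  100001111010
       ^
That bit is 1.

Answer: 1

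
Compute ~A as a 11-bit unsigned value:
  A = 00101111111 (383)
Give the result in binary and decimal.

Flip each bit (0->1, 1->0):
  00101111111
  11010000000

Answer: 11010000000 (1664)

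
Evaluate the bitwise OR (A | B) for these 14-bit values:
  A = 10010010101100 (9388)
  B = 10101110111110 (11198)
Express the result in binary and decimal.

Apply | to each column (1 where either bit is 1):
  10010010101100
| 10101110111110
----------------
  10111110111110

Answer: 10111110111110 (12222)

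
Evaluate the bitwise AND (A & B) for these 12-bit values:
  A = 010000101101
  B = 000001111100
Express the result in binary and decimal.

Apply & to each column (1 only where both bits are 1):
  010000101101
& 000001111100
--------------
  000000101100

Answer: 000000101100 (44)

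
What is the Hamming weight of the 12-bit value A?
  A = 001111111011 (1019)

001111111011
1-bits at positions (from bit 0 = LSB): 0, 1, 3, 4, 5, 6, 7, 8, 9
Count = 9

Answer: 9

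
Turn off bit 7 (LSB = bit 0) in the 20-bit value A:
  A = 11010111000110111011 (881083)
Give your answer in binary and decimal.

Mask = ~(1 << 7) = 11111111111101111111
Bit 7 of A is 1, so AND-ing with the mask clears it to 0.
  11010111000110111011
& 11111111111101111111
----------------------
  11010111000100111011

Answer: 11010111000100111011 (880955)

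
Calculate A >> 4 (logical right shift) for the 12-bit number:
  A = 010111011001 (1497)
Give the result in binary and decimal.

Logical shift right by 4: drop the bottom 4 bit(s), prepend 4 zero(s) on the left.
  010111011001  ->  keep [01011101], discard [1001], prepend 0000
= 000001011101

Answer: 000001011101 (93)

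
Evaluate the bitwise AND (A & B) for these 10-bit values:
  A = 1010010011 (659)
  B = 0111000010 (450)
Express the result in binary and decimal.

Apply & to each column (1 only where both bits are 1):
  1010010011
& 0111000010
------------
  0010000010

Answer: 0010000010 (130)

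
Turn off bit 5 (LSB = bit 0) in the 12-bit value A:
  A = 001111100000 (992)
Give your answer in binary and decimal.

Mask = ~(1 << 5) = 111111011111
Bit 5 of A is 1, so AND-ing with the mask clears it to 0.
  001111100000
& 111111011111
--------------
  001111000000

Answer: 001111000000 (960)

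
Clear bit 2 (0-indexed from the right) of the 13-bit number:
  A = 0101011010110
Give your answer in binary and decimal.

Mask = ~(1 << 2) = 1111111111011
Bit 2 of A is 1, so AND-ing with the mask clears it to 0.
  0101011010110
& 1111111111011
---------------
  0101011010010

Answer: 0101011010010 (2770)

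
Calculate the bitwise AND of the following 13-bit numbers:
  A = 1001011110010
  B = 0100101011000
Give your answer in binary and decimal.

Apply & to each column (1 only where both bits are 1):
  1001011110010
& 0100101011000
---------------
  0000001010000

Answer: 0000001010000 (80)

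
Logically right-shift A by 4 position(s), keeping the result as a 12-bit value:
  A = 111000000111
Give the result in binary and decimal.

Logical shift right by 4: drop the bottom 4 bit(s), prepend 4 zero(s) on the left.
  111000000111  ->  keep [11100000], discard [0111], prepend 0000
= 000011100000

Answer: 000011100000 (224)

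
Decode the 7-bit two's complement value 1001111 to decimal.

MSB is 1, so the value is negative. Find the magnitude:
1. Invert bits:  0110000
2. Add 1:        0110001  = 49
3. Apply sign:   -49

Answer: -49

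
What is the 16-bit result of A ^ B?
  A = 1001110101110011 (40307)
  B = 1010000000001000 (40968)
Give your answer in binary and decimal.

Apply ^ to each column (1 where bits differ):
  1001110101110011
^ 1010000000001000
------------------
  0011110101111011

Answer: 0011110101111011 (15739)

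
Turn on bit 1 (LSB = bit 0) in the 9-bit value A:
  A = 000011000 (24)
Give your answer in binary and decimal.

Mask = 1 << 1 = 000000010
Bit 1 of A is 0, so OR-ing with the mask flips it to 1.
  000011000
| 000000010
-----------
  000011010

Answer: 000011010 (26)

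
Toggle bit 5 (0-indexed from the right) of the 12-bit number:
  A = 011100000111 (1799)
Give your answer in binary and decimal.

Mask = 1 << 5 = 000000100000
Bit 5 of A is 0; XOR with the mask flips it to 1.
  011100000111
^ 000000100000
--------------
  011100100111

Answer: 011100100111 (1831)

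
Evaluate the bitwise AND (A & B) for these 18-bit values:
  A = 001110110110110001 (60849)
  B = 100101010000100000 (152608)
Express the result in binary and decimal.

Apply & to each column (1 only where both bits are 1):
  001110110110110001
& 100101010000100000
--------------------
  000100010000100000

Answer: 000100010000100000 (17440)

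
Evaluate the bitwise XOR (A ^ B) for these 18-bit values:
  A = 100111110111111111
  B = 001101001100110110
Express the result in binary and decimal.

Apply ^ to each column (1 where bits differ):
  100111110111111111
^ 001101001100110110
--------------------
  101010111011001001

Answer: 101010111011001001 (175817)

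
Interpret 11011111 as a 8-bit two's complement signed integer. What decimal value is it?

MSB is 1, so the value is negative. Find the magnitude:
1. Invert bits:  00100000
2. Add 1:        00100001  = 33
3. Apply sign:   -33

Answer: -33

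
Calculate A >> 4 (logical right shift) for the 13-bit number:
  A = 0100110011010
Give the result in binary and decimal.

Logical shift right by 4: drop the bottom 4 bit(s), prepend 4 zero(s) on the left.
  0100110011010  ->  keep [010011001], discard [1010], prepend 0000
= 0000010011001

Answer: 0000010011001 (153)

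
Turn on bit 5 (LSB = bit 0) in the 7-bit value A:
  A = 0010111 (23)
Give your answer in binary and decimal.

Mask = 1 << 5 = 0100000
Bit 5 of A is 0, so OR-ing with the mask flips it to 1.
  0010111
| 0100000
---------
  0110111

Answer: 0110111 (55)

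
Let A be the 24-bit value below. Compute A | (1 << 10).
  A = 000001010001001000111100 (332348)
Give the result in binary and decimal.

Mask = 1 << 10 = 000000000000010000000000
Bit 10 of A is 0, so OR-ing with the mask flips it to 1.
  000001010001001000111100
| 000000000000010000000000
--------------------------
  000001010001011000111100

Answer: 000001010001011000111100 (333372)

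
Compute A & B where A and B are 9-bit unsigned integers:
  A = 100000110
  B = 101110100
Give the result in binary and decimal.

Apply & to each column (1 only where both bits are 1):
  100000110
& 101110100
-----------
  100000100

Answer: 100000100 (260)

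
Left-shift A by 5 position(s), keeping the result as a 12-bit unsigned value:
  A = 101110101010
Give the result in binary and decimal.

Shift left by 5: drop the top 5 bit(s), append 5 zero(s) on the right.
  101110101010  ->  discard [10111], keep [0101010], append 00000
= 010101000000

Answer: 010101000000 (1344)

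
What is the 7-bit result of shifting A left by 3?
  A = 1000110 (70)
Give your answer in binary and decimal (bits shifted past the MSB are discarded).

Shift left by 3: drop the top 3 bit(s), append 3 zero(s) on the right.
  1000110  ->  discard [100], keep [0110], append 000
= 0110000

Answer: 0110000 (48)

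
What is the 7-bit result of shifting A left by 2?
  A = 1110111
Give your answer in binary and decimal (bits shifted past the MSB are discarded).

Shift left by 2: drop the top 2 bit(s), append 2 zero(s) on the right.
  1110111  ->  discard [11], keep [10111], append 00
= 1011100

Answer: 1011100 (92)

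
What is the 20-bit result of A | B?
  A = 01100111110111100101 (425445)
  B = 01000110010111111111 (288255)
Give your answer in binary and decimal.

Apply | to each column (1 where either bit is 1):
  01100111110111100101
| 01000110010111111111
----------------------
  01100111110111111111

Answer: 01100111110111111111 (425471)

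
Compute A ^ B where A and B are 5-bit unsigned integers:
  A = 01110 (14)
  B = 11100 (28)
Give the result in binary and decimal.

Apply ^ to each column (1 where bits differ):
  01110
^ 11100
-------
  10010

Answer: 10010 (18)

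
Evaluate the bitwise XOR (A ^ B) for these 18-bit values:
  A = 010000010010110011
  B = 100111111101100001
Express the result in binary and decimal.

Apply ^ to each column (1 where bits differ):
  010000010010110011
^ 100111111101100001
--------------------
  110111101111010010

Answer: 110111101111010010 (228306)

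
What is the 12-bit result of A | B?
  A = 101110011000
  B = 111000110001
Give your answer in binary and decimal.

Apply | to each column (1 where either bit is 1):
  101110011000
| 111000110001
--------------
  111110111001

Answer: 111110111001 (4025)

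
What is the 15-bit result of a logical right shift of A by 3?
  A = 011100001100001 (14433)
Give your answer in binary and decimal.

Logical shift right by 3: drop the bottom 3 bit(s), prepend 3 zero(s) on the left.
  011100001100001  ->  keep [011100001100], discard [001], prepend 000
= 000011100001100

Answer: 000011100001100 (1804)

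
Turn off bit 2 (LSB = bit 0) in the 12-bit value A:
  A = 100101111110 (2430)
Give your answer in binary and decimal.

Mask = ~(1 << 2) = 111111111011
Bit 2 of A is 1, so AND-ing with the mask clears it to 0.
  100101111110
& 111111111011
--------------
  100101111010

Answer: 100101111010 (2426)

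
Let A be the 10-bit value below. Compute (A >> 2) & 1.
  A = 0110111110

Bit 2 is the 3rd from the right.
  0110111110
         ^
That bit is 1.

Answer: 1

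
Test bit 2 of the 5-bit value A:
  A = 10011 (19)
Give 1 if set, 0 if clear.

Bit 2 is the 3rd from the right.
  10011
    ^
That bit is 0.

Answer: 0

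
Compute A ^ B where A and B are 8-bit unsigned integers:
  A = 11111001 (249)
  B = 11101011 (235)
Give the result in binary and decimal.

Apply ^ to each column (1 where bits differ):
  11111001
^ 11101011
----------
  00010010

Answer: 00010010 (18)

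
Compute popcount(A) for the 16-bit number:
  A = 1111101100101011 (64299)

1111101100101011
1-bits at positions (from bit 0 = LSB): 0, 1, 3, 5, 8, 9, 11, 12, 13, 14, 15
Count = 11

Answer: 11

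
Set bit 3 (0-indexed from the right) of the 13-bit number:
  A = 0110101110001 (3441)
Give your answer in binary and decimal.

Mask = 1 << 3 = 0000000001000
Bit 3 of A is 0, so OR-ing with the mask flips it to 1.
  0110101110001
| 0000000001000
---------------
  0110101111001

Answer: 0110101111001 (3449)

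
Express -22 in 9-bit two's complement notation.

1. Binary of +22:  000010110
2. Invert bits:     111101001
3. Add 1:           111101010

Answer: 111101010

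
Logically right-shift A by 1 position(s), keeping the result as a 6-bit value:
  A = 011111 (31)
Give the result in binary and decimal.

Logical shift right by 1: drop the bottom 1 bit(s), prepend 1 zero(s) on the left.
  011111  ->  keep [01111], discard [1], prepend 0
= 001111

Answer: 001111 (15)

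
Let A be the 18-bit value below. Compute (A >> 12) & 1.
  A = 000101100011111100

Bit 12 is the 13th from the right.
  000101100011111100
       ^
That bit is 1.

Answer: 1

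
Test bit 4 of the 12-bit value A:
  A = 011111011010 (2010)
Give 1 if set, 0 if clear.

Bit 4 is the 5th from the right.
  011111011010
         ^
That bit is 1.

Answer: 1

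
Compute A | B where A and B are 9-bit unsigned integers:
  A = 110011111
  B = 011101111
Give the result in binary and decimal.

Apply | to each column (1 where either bit is 1):
  110011111
| 011101111
-----------
  111111111

Answer: 111111111 (511)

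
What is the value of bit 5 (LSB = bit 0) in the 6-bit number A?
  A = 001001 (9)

Bit 5 is the 6th from the right.
  001001
  ^
That bit is 0.

Answer: 0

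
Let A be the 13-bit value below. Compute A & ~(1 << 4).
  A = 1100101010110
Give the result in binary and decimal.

Mask = ~(1 << 4) = 1111111101111
Bit 4 of A is 1, so AND-ing with the mask clears it to 0.
  1100101010110
& 1111111101111
---------------
  1100101000110

Answer: 1100101000110 (6470)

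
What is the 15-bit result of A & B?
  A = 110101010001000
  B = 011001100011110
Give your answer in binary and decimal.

Apply & to each column (1 only where both bits are 1):
  110101010001000
& 011001100011110
-----------------
  010001000001000

Answer: 010001000001000 (8712)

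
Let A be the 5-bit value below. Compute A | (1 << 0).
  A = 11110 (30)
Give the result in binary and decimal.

Mask = 1 << 0 = 00001
Bit 0 of A is 0, so OR-ing with the mask flips it to 1.
  11110
| 00001
-------
  11111

Answer: 11111 (31)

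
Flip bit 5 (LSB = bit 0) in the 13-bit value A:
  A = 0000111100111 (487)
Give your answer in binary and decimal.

Mask = 1 << 5 = 0000000100000
Bit 5 of A is 1; XOR with the mask flips it to 0.
  0000111100111
^ 0000000100000
---------------
  0000111000111

Answer: 0000111000111 (455)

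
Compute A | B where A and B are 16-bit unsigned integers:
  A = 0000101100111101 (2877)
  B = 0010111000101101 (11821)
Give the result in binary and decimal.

Apply | to each column (1 where either bit is 1):
  0000101100111101
| 0010111000101101
------------------
  0010111100111101

Answer: 0010111100111101 (12093)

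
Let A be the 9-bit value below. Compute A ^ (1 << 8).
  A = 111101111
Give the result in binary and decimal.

Mask = 1 << 8 = 100000000
Bit 8 of A is 1; XOR with the mask flips it to 0.
  111101111
^ 100000000
-----------
  011101111

Answer: 011101111 (239)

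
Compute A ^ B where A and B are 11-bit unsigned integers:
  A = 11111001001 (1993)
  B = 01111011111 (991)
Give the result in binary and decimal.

Apply ^ to each column (1 where bits differ):
  11111001001
^ 01111011111
-------------
  10000010110

Answer: 10000010110 (1046)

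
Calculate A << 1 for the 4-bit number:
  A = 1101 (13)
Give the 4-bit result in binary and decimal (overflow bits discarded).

Shift left by 1: drop the top 1 bit(s), append 1 zero(s) on the right.
  1101  ->  discard [1], keep [101], append 0
= 1010

Answer: 1010 (10)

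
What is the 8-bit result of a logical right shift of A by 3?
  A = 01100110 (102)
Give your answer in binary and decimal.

Logical shift right by 3: drop the bottom 3 bit(s), prepend 3 zero(s) on the left.
  01100110  ->  keep [01100], discard [110], prepend 000
= 00001100

Answer: 00001100 (12)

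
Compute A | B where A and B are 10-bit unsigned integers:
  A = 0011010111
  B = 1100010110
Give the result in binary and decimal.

Apply | to each column (1 where either bit is 1):
  0011010111
| 1100010110
------------
  1111010111

Answer: 1111010111 (983)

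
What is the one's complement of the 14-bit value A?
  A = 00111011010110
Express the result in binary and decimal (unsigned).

Flip each bit (0->1, 1->0):
  00111011010110
  11000100101001

Answer: 11000100101001 (12585)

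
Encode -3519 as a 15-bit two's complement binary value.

1. Binary of +3519:  000110110111111
2. Invert bits:     111001001000000
3. Add 1:           111001001000001

Answer: 111001001000001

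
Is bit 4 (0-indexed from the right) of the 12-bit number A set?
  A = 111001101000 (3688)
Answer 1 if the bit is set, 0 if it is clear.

Bit 4 is the 5th from the right.
  111001101000
         ^
That bit is 0.

Answer: 0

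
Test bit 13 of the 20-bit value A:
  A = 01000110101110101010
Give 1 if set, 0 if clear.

Bit 13 is the 14th from the right.
  01000110101110101010
        ^
That bit is 1.

Answer: 1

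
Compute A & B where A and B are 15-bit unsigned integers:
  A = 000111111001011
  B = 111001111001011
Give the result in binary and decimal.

Apply & to each column (1 only where both bits are 1):
  000111111001011
& 111001111001011
-----------------
  000001111001011

Answer: 000001111001011 (971)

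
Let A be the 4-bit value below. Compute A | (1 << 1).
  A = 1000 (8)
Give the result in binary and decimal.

Mask = 1 << 1 = 0010
Bit 1 of A is 0, so OR-ing with the mask flips it to 1.
  1000
| 0010
------
  1010

Answer: 1010 (10)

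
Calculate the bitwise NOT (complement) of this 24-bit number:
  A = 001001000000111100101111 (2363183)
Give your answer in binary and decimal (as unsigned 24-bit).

Flip each bit (0->1, 1->0):
  001001000000111100101111
  110110111111000011010000

Answer: 110110111111000011010000 (14414032)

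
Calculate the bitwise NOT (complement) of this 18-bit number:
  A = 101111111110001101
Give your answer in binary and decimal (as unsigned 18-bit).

Flip each bit (0->1, 1->0):
  101111111110001101
  010000000001110010

Answer: 010000000001110010 (65650)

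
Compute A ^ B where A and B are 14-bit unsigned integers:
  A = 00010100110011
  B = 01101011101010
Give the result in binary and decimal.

Apply ^ to each column (1 where bits differ):
  00010100110011
^ 01101011101010
----------------
  01111111011001

Answer: 01111111011001 (8153)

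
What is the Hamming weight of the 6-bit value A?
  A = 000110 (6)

000110
1-bits at positions (from bit 0 = LSB): 1, 2
Count = 2

Answer: 2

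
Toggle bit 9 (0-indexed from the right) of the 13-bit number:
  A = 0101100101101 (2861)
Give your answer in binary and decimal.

Mask = 1 << 9 = 0001000000000
Bit 9 of A is 1; XOR with the mask flips it to 0.
  0101100101101
^ 0001000000000
---------------
  0100100101101

Answer: 0100100101101 (2349)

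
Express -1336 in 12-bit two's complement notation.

1. Binary of +1336:  010100111000
2. Invert bits:     101011000111
3. Add 1:           101011001000

Answer: 101011001000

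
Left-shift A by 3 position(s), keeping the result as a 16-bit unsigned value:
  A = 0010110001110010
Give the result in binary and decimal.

Shift left by 3: drop the top 3 bit(s), append 3 zero(s) on the right.
  0010110001110010  ->  discard [001], keep [0110001110010], append 000
= 0110001110010000

Answer: 0110001110010000 (25488)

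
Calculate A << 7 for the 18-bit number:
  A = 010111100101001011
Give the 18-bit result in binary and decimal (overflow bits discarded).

Shift left by 7: drop the top 7 bit(s), append 7 zero(s) on the right.
  010111100101001011  ->  discard [0101111], keep [00101001011], append 0000000
= 001010010110000000

Answer: 001010010110000000 (42368)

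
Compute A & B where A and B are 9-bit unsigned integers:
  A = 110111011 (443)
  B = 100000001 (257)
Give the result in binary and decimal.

Apply & to each column (1 only where both bits are 1):
  110111011
& 100000001
-----------
  100000001

Answer: 100000001 (257)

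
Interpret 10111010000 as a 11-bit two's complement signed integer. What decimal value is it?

MSB is 1, so the value is negative. Find the magnitude:
1. Invert bits:  01000101111
2. Add 1:        01000110000  = 560
3. Apply sign:   -560

Answer: -560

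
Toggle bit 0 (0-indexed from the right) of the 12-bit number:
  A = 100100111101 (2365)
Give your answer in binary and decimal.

Mask = 1 << 0 = 000000000001
Bit 0 of A is 1; XOR with the mask flips it to 0.
  100100111101
^ 000000000001
--------------
  100100111100

Answer: 100100111100 (2364)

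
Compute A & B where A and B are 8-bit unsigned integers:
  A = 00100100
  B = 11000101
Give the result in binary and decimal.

Apply & to each column (1 only where both bits are 1):
  00100100
& 11000101
----------
  00000100

Answer: 00000100 (4)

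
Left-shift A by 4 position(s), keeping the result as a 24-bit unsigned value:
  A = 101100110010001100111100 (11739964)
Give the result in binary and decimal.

Shift left by 4: drop the top 4 bit(s), append 4 zero(s) on the right.
  101100110010001100111100  ->  discard [1011], keep [00110010001100111100], append 0000
= 001100100011001111000000

Answer: 001100100011001111000000 (3290048)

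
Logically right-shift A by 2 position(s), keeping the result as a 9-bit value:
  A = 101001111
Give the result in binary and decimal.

Logical shift right by 2: drop the bottom 2 bit(s), prepend 2 zero(s) on the left.
  101001111  ->  keep [1010011], discard [11], prepend 00
= 001010011

Answer: 001010011 (83)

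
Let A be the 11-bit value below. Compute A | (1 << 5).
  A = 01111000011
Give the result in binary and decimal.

Mask = 1 << 5 = 00000100000
Bit 5 of A is 0, so OR-ing with the mask flips it to 1.
  01111000011
| 00000100000
-------------
  01111100011

Answer: 01111100011 (995)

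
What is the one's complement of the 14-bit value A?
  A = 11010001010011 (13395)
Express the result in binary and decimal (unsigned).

Flip each bit (0->1, 1->0):
  11010001010011
  00101110101100

Answer: 00101110101100 (2988)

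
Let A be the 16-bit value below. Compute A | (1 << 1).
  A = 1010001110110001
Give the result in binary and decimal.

Mask = 1 << 1 = 0000000000000010
Bit 1 of A is 0, so OR-ing with the mask flips it to 1.
  1010001110110001
| 0000000000000010
------------------
  1010001110110011

Answer: 1010001110110011 (41907)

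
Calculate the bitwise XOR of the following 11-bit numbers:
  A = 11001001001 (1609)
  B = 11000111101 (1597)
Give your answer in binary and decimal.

Apply ^ to each column (1 where bits differ):
  11001001001
^ 11000111101
-------------
  00001110100

Answer: 00001110100 (116)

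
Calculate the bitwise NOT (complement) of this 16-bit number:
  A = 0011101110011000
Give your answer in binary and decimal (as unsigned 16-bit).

Flip each bit (0->1, 1->0):
  0011101110011000
  1100010001100111

Answer: 1100010001100111 (50279)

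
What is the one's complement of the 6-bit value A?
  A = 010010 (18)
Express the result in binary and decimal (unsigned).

Flip each bit (0->1, 1->0):
  010010
  101101

Answer: 101101 (45)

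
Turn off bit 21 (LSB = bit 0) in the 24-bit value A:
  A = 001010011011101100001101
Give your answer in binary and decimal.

Mask = ~(1 << 21) = 110111111111111111111111
Bit 21 of A is 1, so AND-ing with the mask clears it to 0.
  001010011011101100001101
& 110111111111111111111111
--------------------------
  000010011011101100001101

Answer: 000010011011101100001101 (637709)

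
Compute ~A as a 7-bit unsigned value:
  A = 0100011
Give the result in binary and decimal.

Flip each bit (0->1, 1->0):
  0100011
  1011100

Answer: 1011100 (92)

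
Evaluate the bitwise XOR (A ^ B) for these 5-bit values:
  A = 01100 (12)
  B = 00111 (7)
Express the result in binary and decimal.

Apply ^ to each column (1 where bits differ):
  01100
^ 00111
-------
  01011

Answer: 01011 (11)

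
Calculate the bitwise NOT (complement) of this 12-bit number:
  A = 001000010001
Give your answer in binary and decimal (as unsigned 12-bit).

Flip each bit (0->1, 1->0):
  001000010001
  110111101110

Answer: 110111101110 (3566)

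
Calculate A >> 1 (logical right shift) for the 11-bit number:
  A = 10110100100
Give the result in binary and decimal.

Logical shift right by 1: drop the bottom 1 bit(s), prepend 1 zero(s) on the left.
  10110100100  ->  keep [1011010010], discard [0], prepend 0
= 01011010010

Answer: 01011010010 (722)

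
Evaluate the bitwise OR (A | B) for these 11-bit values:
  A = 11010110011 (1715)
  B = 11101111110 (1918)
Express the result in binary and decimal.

Apply | to each column (1 where either bit is 1):
  11010110011
| 11101111110
-------------
  11111111111

Answer: 11111111111 (2047)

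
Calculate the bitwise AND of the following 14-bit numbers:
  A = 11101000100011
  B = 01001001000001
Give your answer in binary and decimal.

Apply & to each column (1 only where both bits are 1):
  11101000100011
& 01001001000001
----------------
  01001000000001

Answer: 01001000000001 (4609)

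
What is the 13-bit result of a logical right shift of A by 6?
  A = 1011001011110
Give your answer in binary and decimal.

Logical shift right by 6: drop the bottom 6 bit(s), prepend 6 zero(s) on the left.
  1011001011110  ->  keep [1011001], discard [011110], prepend 000000
= 0000001011001

Answer: 0000001011001 (89)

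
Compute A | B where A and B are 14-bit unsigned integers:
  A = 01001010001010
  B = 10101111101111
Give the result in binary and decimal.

Apply | to each column (1 where either bit is 1):
  01001010001010
| 10101111101111
----------------
  11101111101111

Answer: 11101111101111 (15343)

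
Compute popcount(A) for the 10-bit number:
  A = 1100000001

1100000001
1-bits at positions (from bit 0 = LSB): 0, 8, 9
Count = 3

Answer: 3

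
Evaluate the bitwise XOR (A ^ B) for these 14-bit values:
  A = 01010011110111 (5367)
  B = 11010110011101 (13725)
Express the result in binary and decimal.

Apply ^ to each column (1 where bits differ):
  01010011110111
^ 11010110011101
----------------
  10000101101010

Answer: 10000101101010 (8554)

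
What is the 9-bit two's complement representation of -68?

1. Binary of +68:  001000100
2. Invert bits:     110111011
3. Add 1:           110111100

Answer: 110111100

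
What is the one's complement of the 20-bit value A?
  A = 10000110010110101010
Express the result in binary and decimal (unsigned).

Flip each bit (0->1, 1->0):
  10000110010110101010
  01111001101001010101

Answer: 01111001101001010101 (498261)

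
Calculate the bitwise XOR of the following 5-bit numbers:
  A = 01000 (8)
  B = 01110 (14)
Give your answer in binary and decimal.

Apply ^ to each column (1 where bits differ):
  01000
^ 01110
-------
  00110

Answer: 00110 (6)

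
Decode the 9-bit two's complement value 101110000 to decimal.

MSB is 1, so the value is negative. Find the magnitude:
1. Invert bits:  010001111
2. Add 1:        010010000  = 144
3. Apply sign:   -144

Answer: -144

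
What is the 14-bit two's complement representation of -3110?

1. Binary of +3110:  00110000100110
2. Invert bits:     11001111011001
3. Add 1:           11001111011010

Answer: 11001111011010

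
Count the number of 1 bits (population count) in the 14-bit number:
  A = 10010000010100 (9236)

10010000010100
1-bits at positions (from bit 0 = LSB): 2, 4, 10, 13
Count = 4

Answer: 4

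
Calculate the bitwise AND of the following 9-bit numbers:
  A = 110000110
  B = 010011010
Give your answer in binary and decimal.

Apply & to each column (1 only where both bits are 1):
  110000110
& 010011010
-----------
  010000010

Answer: 010000010 (130)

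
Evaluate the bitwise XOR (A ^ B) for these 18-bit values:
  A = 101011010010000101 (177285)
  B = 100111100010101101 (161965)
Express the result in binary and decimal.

Apply ^ to each column (1 where bits differ):
  101011010010000101
^ 100111100010101101
--------------------
  001100110000101000

Answer: 001100110000101000 (52264)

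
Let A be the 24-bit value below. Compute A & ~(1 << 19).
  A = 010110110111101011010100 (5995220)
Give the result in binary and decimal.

Mask = ~(1 << 19) = 111101111111111111111111
Bit 19 of A is 1, so AND-ing with the mask clears it to 0.
  010110110111101011010100
& 111101111111111111111111
--------------------------
  010100110111101011010100

Answer: 010100110111101011010100 (5470932)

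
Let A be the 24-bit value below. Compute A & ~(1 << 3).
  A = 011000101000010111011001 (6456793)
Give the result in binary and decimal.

Mask = ~(1 << 3) = 111111111111111111110111
Bit 3 of A is 1, so AND-ing with the mask clears it to 0.
  011000101000010111011001
& 111111111111111111110111
--------------------------
  011000101000010111010001

Answer: 011000101000010111010001 (6456785)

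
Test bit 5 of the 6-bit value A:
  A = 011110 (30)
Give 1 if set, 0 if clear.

Bit 5 is the 6th from the right.
  011110
  ^
That bit is 0.

Answer: 0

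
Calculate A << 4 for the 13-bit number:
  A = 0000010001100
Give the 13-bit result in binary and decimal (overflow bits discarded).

Shift left by 4: drop the top 4 bit(s), append 4 zero(s) on the right.
  0000010001100  ->  discard [0000], keep [010001100], append 0000
= 0100011000000

Answer: 0100011000000 (2240)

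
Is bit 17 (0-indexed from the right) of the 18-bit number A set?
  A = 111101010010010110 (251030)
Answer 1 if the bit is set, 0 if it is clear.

Bit 17 is the 18th from the right.
  111101010010010110
  ^
That bit is 1.

Answer: 1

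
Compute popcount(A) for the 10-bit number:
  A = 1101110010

1101110010
1-bits at positions (from bit 0 = LSB): 1, 4, 5, 6, 8, 9
Count = 6

Answer: 6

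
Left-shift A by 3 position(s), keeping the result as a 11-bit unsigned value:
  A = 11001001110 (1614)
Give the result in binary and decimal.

Shift left by 3: drop the top 3 bit(s), append 3 zero(s) on the right.
  11001001110  ->  discard [110], keep [01001110], append 000
= 01001110000

Answer: 01001110000 (624)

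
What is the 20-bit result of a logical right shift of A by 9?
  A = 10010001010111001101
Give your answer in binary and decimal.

Logical shift right by 9: drop the bottom 9 bit(s), prepend 9 zero(s) on the left.
  10010001010111001101  ->  keep [10010001010], discard [111001101], prepend 000000000
= 00000000010010001010

Answer: 00000000010010001010 (1162)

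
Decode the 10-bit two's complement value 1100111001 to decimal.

MSB is 1, so the value is negative. Find the magnitude:
1. Invert bits:  0011000110
2. Add 1:        0011000111  = 199
3. Apply sign:   -199

Answer: -199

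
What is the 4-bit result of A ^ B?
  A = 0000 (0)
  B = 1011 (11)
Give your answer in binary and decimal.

Apply ^ to each column (1 where bits differ):
  0000
^ 1011
------
  1011

Answer: 1011 (11)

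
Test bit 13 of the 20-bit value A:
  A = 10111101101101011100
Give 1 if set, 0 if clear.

Bit 13 is the 14th from the right.
  10111101101101011100
        ^
That bit is 0.

Answer: 0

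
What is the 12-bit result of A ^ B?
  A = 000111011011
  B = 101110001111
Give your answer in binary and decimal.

Apply ^ to each column (1 where bits differ):
  000111011011
^ 101110001111
--------------
  101001010100

Answer: 101001010100 (2644)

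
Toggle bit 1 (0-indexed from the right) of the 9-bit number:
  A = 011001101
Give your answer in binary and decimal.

Mask = 1 << 1 = 000000010
Bit 1 of A is 0; XOR with the mask flips it to 1.
  011001101
^ 000000010
-----------
  011001111

Answer: 011001111 (207)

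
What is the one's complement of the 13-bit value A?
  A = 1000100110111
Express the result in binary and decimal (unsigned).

Flip each bit (0->1, 1->0):
  1000100110111
  0111011001000

Answer: 0111011001000 (3784)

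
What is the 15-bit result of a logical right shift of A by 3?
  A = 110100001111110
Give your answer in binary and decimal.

Logical shift right by 3: drop the bottom 3 bit(s), prepend 3 zero(s) on the left.
  110100001111110  ->  keep [110100001111], discard [110], prepend 000
= 000110100001111

Answer: 000110100001111 (3343)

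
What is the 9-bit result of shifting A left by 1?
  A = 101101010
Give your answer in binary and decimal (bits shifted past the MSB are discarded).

Shift left by 1: drop the top 1 bit(s), append 1 zero(s) on the right.
  101101010  ->  discard [1], keep [01101010], append 0
= 011010100

Answer: 011010100 (212)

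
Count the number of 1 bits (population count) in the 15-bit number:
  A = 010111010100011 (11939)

010111010100011
1-bits at positions (from bit 0 = LSB): 0, 1, 5, 7, 9, 10, 11, 13
Count = 8

Answer: 8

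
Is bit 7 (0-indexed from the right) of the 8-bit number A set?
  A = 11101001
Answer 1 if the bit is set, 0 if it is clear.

Bit 7 is the 8th from the right.
  11101001
  ^
That bit is 1.

Answer: 1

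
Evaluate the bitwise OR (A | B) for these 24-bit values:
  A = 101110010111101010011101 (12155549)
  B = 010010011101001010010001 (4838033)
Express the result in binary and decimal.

Apply | to each column (1 where either bit is 1):
  101110010111101010011101
| 010010011101001010010001
--------------------------
  111110011111101010011101

Answer: 111110011111101010011101 (16382621)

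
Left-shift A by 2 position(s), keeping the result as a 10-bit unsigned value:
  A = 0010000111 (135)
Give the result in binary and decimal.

Shift left by 2: drop the top 2 bit(s), append 2 zero(s) on the right.
  0010000111  ->  discard [00], keep [10000111], append 00
= 1000011100

Answer: 1000011100 (540)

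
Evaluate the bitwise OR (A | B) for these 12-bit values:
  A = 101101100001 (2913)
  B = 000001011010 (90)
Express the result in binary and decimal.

Apply | to each column (1 where either bit is 1):
  101101100001
| 000001011010
--------------
  101101111011

Answer: 101101111011 (2939)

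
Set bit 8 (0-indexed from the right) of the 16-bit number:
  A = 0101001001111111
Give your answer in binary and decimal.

Mask = 1 << 8 = 0000000100000000
Bit 8 of A is 0, so OR-ing with the mask flips it to 1.
  0101001001111111
| 0000000100000000
------------------
  0101001101111111

Answer: 0101001101111111 (21375)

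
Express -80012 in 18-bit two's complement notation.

1. Binary of +80012:  010011100010001100
2. Invert bits:     101100011101110011
3. Add 1:           101100011101110100

Answer: 101100011101110100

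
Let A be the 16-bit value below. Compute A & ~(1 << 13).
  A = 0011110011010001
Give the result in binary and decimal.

Mask = ~(1 << 13) = 1101111111111111
Bit 13 of A is 1, so AND-ing with the mask clears it to 0.
  0011110011010001
& 1101111111111111
------------------
  0001110011010001

Answer: 0001110011010001 (7377)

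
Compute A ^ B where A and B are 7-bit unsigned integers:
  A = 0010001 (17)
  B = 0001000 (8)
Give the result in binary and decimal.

Apply ^ to each column (1 where bits differ):
  0010001
^ 0001000
---------
  0011001

Answer: 0011001 (25)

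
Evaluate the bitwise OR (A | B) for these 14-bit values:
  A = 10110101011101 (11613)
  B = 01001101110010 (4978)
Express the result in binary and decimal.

Apply | to each column (1 where either bit is 1):
  10110101011101
| 01001101110010
----------------
  11111101111111

Answer: 11111101111111 (16255)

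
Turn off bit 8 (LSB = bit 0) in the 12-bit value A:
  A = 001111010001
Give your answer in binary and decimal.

Mask = ~(1 << 8) = 111011111111
Bit 8 of A is 1, so AND-ing with the mask clears it to 0.
  001111010001
& 111011111111
--------------
  001011010001

Answer: 001011010001 (721)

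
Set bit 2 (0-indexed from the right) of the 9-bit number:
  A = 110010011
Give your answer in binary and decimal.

Mask = 1 << 2 = 000000100
Bit 2 of A is 0, so OR-ing with the mask flips it to 1.
  110010011
| 000000100
-----------
  110010111

Answer: 110010111 (407)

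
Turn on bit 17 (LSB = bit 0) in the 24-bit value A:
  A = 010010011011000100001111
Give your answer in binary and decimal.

Mask = 1 << 17 = 000000100000000000000000
Bit 17 of A is 0, so OR-ing with the mask flips it to 1.
  010010011011000100001111
| 000000100000000000000000
--------------------------
  010010111011000100001111

Answer: 010010111011000100001111 (4960527)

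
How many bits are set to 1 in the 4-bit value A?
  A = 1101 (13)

1101
1-bits at positions (from bit 0 = LSB): 0, 2, 3
Count = 3

Answer: 3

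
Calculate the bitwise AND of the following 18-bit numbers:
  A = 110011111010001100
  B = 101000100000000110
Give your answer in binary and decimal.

Apply & to each column (1 only where both bits are 1):
  110011111010001100
& 101000100000000110
--------------------
  100000100000000100

Answer: 100000100000000100 (133124)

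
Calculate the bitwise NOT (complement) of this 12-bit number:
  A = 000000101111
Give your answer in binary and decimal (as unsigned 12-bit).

Flip each bit (0->1, 1->0):
  000000101111
  111111010000

Answer: 111111010000 (4048)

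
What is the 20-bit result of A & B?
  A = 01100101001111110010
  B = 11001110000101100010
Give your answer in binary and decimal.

Apply & to each column (1 only where both bits are 1):
  01100101001111110010
& 11001110000101100010
----------------------
  01000100000101100010

Answer: 01000100000101100010 (278882)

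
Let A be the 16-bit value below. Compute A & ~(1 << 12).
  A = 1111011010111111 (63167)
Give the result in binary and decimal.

Mask = ~(1 << 12) = 1110111111111111
Bit 12 of A is 1, so AND-ing with the mask clears it to 0.
  1111011010111111
& 1110111111111111
------------------
  1110011010111111

Answer: 1110011010111111 (59071)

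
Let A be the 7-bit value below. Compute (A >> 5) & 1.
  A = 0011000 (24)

Bit 5 is the 6th from the right.
  0011000
   ^
That bit is 0.

Answer: 0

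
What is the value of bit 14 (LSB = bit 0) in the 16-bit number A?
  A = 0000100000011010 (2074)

Bit 14 is the 15th from the right.
  0000100000011010
   ^
That bit is 0.

Answer: 0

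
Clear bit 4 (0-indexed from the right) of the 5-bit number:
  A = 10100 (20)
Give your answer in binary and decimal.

Mask = ~(1 << 4) = 01111
Bit 4 of A is 1, so AND-ing with the mask clears it to 0.
  10100
& 01111
-------
  00100

Answer: 00100 (4)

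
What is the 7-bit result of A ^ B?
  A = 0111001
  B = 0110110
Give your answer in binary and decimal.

Apply ^ to each column (1 where bits differ):
  0111001
^ 0110110
---------
  0001111

Answer: 0001111 (15)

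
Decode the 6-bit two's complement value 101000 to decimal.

MSB is 1, so the value is negative. Find the magnitude:
1. Invert bits:  010111
2. Add 1:        011000  = 24
3. Apply sign:   -24

Answer: -24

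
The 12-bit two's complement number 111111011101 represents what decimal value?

MSB is 1, so the value is negative. Find the magnitude:
1. Invert bits:  000000100010
2. Add 1:        000000100011  = 35
3. Apply sign:   -35

Answer: -35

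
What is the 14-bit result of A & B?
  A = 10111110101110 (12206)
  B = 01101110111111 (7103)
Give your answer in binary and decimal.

Apply & to each column (1 only where both bits are 1):
  10111110101110
& 01101110111111
----------------
  00101110101110

Answer: 00101110101110 (2990)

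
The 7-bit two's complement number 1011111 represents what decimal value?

MSB is 1, so the value is negative. Find the magnitude:
1. Invert bits:  0100000
2. Add 1:        0100001  = 33
3. Apply sign:   -33

Answer: -33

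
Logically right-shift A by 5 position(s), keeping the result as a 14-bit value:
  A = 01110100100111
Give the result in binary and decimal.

Logical shift right by 5: drop the bottom 5 bit(s), prepend 5 zero(s) on the left.
  01110100100111  ->  keep [011101001], discard [00111], prepend 00000
= 00000011101001

Answer: 00000011101001 (233)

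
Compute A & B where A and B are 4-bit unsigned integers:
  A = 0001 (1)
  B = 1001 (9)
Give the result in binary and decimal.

Apply & to each column (1 only where both bits are 1):
  0001
& 1001
------
  0001

Answer: 0001 (1)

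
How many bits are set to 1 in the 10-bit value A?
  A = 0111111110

0111111110
1-bits at positions (from bit 0 = LSB): 1, 2, 3, 4, 5, 6, 7, 8
Count = 8

Answer: 8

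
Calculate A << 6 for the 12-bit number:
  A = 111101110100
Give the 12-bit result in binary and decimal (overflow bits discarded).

Shift left by 6: drop the top 6 bit(s), append 6 zero(s) on the right.
  111101110100  ->  discard [111101], keep [110100], append 000000
= 110100000000

Answer: 110100000000 (3328)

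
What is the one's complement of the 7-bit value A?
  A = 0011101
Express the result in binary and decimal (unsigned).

Flip each bit (0->1, 1->0):
  0011101
  1100010

Answer: 1100010 (98)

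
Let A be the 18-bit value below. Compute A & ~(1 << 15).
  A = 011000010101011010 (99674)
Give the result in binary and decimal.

Mask = ~(1 << 15) = 110111111111111111
Bit 15 of A is 1, so AND-ing with the mask clears it to 0.
  011000010101011010
& 110111111111111111
--------------------
  010000010101011010

Answer: 010000010101011010 (66906)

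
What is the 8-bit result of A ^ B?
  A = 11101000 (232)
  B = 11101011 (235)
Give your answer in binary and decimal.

Apply ^ to each column (1 where bits differ):
  11101000
^ 11101011
----------
  00000011

Answer: 00000011 (3)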